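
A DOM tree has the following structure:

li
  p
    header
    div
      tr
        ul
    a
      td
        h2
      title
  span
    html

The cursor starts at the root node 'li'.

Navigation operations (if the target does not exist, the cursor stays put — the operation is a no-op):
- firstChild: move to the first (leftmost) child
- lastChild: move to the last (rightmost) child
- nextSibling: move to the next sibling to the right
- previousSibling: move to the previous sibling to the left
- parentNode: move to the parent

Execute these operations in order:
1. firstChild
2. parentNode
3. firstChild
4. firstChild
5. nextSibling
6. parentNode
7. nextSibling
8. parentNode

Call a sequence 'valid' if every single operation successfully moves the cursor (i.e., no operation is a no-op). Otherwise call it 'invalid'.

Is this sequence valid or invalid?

After 1 (firstChild): p
After 2 (parentNode): li
After 3 (firstChild): p
After 4 (firstChild): header
After 5 (nextSibling): div
After 6 (parentNode): p
After 7 (nextSibling): span
After 8 (parentNode): li

Answer: valid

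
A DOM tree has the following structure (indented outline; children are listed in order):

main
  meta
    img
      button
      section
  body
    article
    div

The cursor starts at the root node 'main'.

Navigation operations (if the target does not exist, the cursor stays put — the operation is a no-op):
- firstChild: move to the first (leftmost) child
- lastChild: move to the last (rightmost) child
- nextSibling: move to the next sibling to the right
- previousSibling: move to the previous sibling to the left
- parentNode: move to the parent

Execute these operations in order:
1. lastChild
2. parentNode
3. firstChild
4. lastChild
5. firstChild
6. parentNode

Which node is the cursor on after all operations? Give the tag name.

Answer: img

Derivation:
After 1 (lastChild): body
After 2 (parentNode): main
After 3 (firstChild): meta
After 4 (lastChild): img
After 5 (firstChild): button
After 6 (parentNode): img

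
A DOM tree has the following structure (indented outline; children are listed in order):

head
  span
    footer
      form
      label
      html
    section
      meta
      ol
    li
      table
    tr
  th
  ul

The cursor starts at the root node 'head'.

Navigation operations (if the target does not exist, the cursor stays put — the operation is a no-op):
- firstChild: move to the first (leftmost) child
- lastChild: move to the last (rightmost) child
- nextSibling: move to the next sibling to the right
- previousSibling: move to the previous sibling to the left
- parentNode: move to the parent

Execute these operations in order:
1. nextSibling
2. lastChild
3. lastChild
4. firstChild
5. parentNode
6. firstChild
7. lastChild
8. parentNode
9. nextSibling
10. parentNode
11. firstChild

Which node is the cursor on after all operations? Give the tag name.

Answer: span

Derivation:
After 1 (nextSibling): head (no-op, stayed)
After 2 (lastChild): ul
After 3 (lastChild): ul (no-op, stayed)
After 4 (firstChild): ul (no-op, stayed)
After 5 (parentNode): head
After 6 (firstChild): span
After 7 (lastChild): tr
After 8 (parentNode): span
After 9 (nextSibling): th
After 10 (parentNode): head
After 11 (firstChild): span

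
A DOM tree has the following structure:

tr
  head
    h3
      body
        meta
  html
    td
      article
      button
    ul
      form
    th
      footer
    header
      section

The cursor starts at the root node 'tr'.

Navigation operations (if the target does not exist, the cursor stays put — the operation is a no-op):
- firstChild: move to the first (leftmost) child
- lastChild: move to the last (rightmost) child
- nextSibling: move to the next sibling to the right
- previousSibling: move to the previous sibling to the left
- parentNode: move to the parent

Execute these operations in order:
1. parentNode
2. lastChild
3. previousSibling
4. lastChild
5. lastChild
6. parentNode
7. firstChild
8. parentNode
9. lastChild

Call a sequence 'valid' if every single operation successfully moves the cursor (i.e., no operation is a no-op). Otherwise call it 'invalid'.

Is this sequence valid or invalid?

Answer: invalid

Derivation:
After 1 (parentNode): tr (no-op, stayed)
After 2 (lastChild): html
After 3 (previousSibling): head
After 4 (lastChild): h3
After 5 (lastChild): body
After 6 (parentNode): h3
After 7 (firstChild): body
After 8 (parentNode): h3
After 9 (lastChild): body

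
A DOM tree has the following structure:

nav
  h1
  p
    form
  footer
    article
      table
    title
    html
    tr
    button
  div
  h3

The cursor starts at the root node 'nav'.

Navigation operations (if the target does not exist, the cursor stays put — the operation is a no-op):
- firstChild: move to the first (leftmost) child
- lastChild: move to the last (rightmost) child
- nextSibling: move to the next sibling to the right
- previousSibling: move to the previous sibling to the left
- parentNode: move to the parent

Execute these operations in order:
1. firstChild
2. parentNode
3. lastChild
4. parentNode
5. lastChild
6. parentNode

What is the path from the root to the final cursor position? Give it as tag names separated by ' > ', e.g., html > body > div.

Answer: nav

Derivation:
After 1 (firstChild): h1
After 2 (parentNode): nav
After 3 (lastChild): h3
After 4 (parentNode): nav
After 5 (lastChild): h3
After 6 (parentNode): nav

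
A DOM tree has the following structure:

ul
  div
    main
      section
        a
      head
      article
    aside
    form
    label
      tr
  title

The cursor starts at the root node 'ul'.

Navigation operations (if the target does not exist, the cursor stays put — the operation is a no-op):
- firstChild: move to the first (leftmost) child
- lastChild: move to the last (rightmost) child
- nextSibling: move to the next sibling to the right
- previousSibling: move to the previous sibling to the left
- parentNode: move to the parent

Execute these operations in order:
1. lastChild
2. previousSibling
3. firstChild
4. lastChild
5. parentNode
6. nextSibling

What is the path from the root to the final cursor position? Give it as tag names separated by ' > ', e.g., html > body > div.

After 1 (lastChild): title
After 2 (previousSibling): div
After 3 (firstChild): main
After 4 (lastChild): article
After 5 (parentNode): main
After 6 (nextSibling): aside

Answer: ul > div > aside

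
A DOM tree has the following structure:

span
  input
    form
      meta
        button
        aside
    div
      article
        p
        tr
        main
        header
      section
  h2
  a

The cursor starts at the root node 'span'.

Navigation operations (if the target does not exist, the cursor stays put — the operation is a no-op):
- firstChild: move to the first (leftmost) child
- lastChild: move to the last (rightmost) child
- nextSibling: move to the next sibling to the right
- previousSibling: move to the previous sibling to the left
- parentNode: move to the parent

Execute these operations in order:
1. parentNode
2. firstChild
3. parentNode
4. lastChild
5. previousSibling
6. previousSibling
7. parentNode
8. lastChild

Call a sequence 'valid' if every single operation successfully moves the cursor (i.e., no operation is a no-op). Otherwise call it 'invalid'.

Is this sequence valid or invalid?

After 1 (parentNode): span (no-op, stayed)
After 2 (firstChild): input
After 3 (parentNode): span
After 4 (lastChild): a
After 5 (previousSibling): h2
After 6 (previousSibling): input
After 7 (parentNode): span
After 8 (lastChild): a

Answer: invalid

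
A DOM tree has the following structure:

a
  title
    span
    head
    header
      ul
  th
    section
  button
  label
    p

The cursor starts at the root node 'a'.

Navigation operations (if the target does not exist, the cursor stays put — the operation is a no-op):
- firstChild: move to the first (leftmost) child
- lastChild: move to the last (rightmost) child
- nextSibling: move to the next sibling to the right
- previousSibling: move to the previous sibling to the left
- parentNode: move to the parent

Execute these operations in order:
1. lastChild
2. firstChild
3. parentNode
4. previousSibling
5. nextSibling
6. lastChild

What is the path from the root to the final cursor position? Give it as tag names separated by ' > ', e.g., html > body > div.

Answer: a > label > p

Derivation:
After 1 (lastChild): label
After 2 (firstChild): p
After 3 (parentNode): label
After 4 (previousSibling): button
After 5 (nextSibling): label
After 6 (lastChild): p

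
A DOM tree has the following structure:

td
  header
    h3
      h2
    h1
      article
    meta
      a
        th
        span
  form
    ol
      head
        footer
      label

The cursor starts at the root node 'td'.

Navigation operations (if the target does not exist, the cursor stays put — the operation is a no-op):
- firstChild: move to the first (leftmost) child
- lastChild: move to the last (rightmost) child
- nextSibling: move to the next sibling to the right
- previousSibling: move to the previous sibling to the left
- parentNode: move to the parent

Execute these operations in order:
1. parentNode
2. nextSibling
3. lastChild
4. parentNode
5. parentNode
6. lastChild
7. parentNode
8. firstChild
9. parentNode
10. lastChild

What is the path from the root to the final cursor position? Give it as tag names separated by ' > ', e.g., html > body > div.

Answer: td > form

Derivation:
After 1 (parentNode): td (no-op, stayed)
After 2 (nextSibling): td (no-op, stayed)
After 3 (lastChild): form
After 4 (parentNode): td
After 5 (parentNode): td (no-op, stayed)
After 6 (lastChild): form
After 7 (parentNode): td
After 8 (firstChild): header
After 9 (parentNode): td
After 10 (lastChild): form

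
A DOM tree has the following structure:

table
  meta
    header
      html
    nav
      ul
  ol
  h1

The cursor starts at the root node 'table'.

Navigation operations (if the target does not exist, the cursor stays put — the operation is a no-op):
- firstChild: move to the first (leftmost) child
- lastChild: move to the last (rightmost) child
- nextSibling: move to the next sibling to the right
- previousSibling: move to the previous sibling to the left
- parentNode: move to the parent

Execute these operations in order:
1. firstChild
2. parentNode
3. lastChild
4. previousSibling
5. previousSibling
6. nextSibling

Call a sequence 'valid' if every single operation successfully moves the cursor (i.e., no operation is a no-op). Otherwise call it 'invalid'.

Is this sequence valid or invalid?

After 1 (firstChild): meta
After 2 (parentNode): table
After 3 (lastChild): h1
After 4 (previousSibling): ol
After 5 (previousSibling): meta
After 6 (nextSibling): ol

Answer: valid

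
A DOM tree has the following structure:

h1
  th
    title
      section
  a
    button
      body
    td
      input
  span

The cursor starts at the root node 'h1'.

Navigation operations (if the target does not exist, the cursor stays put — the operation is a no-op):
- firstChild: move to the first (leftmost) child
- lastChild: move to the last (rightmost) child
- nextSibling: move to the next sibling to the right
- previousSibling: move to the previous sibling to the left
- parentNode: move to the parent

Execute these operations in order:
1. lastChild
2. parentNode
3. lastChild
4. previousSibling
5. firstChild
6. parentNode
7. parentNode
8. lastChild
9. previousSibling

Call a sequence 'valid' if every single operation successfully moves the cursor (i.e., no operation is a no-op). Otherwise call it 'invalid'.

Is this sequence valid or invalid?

After 1 (lastChild): span
After 2 (parentNode): h1
After 3 (lastChild): span
After 4 (previousSibling): a
After 5 (firstChild): button
After 6 (parentNode): a
After 7 (parentNode): h1
After 8 (lastChild): span
After 9 (previousSibling): a

Answer: valid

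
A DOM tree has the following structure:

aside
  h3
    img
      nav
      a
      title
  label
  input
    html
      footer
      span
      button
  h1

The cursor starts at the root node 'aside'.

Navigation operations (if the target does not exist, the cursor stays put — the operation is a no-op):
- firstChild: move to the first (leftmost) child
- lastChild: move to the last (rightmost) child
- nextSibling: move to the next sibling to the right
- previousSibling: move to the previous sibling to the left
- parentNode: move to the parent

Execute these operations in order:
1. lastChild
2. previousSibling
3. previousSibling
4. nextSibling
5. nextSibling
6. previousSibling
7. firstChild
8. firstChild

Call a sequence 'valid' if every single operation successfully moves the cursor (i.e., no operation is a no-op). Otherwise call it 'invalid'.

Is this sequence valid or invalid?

Answer: valid

Derivation:
After 1 (lastChild): h1
After 2 (previousSibling): input
After 3 (previousSibling): label
After 4 (nextSibling): input
After 5 (nextSibling): h1
After 6 (previousSibling): input
After 7 (firstChild): html
After 8 (firstChild): footer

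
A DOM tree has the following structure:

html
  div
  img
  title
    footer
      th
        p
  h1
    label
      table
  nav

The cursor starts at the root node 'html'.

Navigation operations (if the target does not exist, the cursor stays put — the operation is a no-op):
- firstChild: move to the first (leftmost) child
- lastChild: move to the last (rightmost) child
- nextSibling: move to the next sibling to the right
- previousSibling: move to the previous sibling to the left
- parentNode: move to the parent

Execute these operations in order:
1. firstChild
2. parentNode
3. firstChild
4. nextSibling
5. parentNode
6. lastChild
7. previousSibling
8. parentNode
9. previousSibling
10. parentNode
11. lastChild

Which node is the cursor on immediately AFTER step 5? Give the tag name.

Answer: html

Derivation:
After 1 (firstChild): div
After 2 (parentNode): html
After 3 (firstChild): div
After 4 (nextSibling): img
After 5 (parentNode): html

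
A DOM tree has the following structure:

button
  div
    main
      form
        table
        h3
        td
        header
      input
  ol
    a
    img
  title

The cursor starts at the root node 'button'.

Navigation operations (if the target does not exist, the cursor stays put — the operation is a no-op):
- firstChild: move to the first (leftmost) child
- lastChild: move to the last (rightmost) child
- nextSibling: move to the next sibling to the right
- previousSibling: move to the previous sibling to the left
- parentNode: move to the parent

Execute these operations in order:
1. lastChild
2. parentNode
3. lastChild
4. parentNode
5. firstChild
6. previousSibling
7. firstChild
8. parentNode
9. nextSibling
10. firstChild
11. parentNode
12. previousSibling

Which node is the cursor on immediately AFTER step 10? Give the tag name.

Answer: a

Derivation:
After 1 (lastChild): title
After 2 (parentNode): button
After 3 (lastChild): title
After 4 (parentNode): button
After 5 (firstChild): div
After 6 (previousSibling): div (no-op, stayed)
After 7 (firstChild): main
After 8 (parentNode): div
After 9 (nextSibling): ol
After 10 (firstChild): a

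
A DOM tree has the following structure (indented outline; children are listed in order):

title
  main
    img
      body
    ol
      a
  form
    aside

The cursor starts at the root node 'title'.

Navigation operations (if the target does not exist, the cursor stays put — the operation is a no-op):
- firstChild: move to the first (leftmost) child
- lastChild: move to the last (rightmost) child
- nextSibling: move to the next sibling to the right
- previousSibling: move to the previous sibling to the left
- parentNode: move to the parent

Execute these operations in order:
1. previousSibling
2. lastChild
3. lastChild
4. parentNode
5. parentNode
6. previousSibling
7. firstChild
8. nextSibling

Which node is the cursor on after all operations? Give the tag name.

Answer: form

Derivation:
After 1 (previousSibling): title (no-op, stayed)
After 2 (lastChild): form
After 3 (lastChild): aside
After 4 (parentNode): form
After 5 (parentNode): title
After 6 (previousSibling): title (no-op, stayed)
After 7 (firstChild): main
After 8 (nextSibling): form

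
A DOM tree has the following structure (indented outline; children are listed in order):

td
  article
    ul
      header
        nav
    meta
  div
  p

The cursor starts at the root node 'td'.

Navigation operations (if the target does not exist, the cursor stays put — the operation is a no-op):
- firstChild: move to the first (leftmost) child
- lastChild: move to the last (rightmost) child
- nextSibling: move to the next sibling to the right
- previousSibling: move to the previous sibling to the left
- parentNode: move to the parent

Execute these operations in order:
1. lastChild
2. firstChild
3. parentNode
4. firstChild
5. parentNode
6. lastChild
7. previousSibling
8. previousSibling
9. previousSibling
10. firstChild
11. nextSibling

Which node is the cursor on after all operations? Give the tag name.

After 1 (lastChild): p
After 2 (firstChild): p (no-op, stayed)
After 3 (parentNode): td
After 4 (firstChild): article
After 5 (parentNode): td
After 6 (lastChild): p
After 7 (previousSibling): div
After 8 (previousSibling): article
After 9 (previousSibling): article (no-op, stayed)
After 10 (firstChild): ul
After 11 (nextSibling): meta

Answer: meta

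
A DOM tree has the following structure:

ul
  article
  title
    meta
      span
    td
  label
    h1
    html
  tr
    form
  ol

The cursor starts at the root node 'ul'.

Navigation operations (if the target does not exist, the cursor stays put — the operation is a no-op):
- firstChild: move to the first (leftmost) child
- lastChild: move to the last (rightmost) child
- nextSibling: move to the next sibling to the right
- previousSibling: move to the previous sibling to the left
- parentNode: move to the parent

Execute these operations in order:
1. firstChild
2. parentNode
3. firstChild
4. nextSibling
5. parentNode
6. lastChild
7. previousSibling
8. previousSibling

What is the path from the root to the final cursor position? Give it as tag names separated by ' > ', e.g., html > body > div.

Answer: ul > label

Derivation:
After 1 (firstChild): article
After 2 (parentNode): ul
After 3 (firstChild): article
After 4 (nextSibling): title
After 5 (parentNode): ul
After 6 (lastChild): ol
After 7 (previousSibling): tr
After 8 (previousSibling): label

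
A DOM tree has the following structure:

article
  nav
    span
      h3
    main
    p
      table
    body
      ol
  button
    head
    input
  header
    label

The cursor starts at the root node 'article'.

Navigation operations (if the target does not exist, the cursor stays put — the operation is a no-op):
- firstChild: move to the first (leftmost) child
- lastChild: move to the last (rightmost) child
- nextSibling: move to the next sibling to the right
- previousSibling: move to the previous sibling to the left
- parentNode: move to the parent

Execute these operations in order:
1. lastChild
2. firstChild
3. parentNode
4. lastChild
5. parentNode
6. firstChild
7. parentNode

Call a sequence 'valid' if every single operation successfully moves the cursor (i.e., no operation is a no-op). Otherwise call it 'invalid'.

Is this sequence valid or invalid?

Answer: valid

Derivation:
After 1 (lastChild): header
After 2 (firstChild): label
After 3 (parentNode): header
After 4 (lastChild): label
After 5 (parentNode): header
After 6 (firstChild): label
After 7 (parentNode): header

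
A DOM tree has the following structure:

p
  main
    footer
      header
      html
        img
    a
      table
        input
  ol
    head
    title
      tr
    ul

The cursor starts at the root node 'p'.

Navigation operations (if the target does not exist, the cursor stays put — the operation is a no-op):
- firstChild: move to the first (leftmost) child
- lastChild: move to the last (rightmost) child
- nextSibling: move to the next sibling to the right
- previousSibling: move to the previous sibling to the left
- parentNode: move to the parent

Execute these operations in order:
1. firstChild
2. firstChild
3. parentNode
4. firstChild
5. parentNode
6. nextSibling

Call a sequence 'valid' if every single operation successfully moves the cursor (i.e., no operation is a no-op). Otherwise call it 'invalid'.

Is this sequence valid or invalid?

After 1 (firstChild): main
After 2 (firstChild): footer
After 3 (parentNode): main
After 4 (firstChild): footer
After 5 (parentNode): main
After 6 (nextSibling): ol

Answer: valid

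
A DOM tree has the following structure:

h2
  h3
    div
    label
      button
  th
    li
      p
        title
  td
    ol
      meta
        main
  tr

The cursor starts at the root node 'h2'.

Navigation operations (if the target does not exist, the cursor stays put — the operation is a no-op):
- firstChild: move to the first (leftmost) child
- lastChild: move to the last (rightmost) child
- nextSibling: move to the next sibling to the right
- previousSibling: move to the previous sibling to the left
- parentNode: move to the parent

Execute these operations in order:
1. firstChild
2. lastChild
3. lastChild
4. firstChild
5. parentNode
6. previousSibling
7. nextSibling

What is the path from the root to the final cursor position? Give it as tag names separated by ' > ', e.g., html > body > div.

After 1 (firstChild): h3
After 2 (lastChild): label
After 3 (lastChild): button
After 4 (firstChild): button (no-op, stayed)
After 5 (parentNode): label
After 6 (previousSibling): div
After 7 (nextSibling): label

Answer: h2 > h3 > label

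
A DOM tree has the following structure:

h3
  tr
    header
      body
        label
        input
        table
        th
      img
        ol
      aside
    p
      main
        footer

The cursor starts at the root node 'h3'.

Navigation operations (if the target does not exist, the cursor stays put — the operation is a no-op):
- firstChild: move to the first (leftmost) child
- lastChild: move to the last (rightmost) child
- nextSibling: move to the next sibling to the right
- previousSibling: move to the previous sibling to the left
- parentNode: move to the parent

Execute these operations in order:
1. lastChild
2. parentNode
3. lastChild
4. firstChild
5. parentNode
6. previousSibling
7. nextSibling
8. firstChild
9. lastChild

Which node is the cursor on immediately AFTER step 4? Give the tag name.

After 1 (lastChild): tr
After 2 (parentNode): h3
After 3 (lastChild): tr
After 4 (firstChild): header

Answer: header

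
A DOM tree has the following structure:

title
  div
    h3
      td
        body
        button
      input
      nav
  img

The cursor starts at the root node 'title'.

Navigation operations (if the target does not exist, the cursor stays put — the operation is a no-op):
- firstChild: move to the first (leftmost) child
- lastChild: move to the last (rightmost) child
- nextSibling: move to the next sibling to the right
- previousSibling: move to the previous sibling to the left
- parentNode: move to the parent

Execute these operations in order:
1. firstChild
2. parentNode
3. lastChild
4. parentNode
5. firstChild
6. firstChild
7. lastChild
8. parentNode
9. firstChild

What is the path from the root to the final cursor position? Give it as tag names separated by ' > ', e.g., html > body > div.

Answer: title > div > h3 > td

Derivation:
After 1 (firstChild): div
After 2 (parentNode): title
After 3 (lastChild): img
After 4 (parentNode): title
After 5 (firstChild): div
After 6 (firstChild): h3
After 7 (lastChild): nav
After 8 (parentNode): h3
After 9 (firstChild): td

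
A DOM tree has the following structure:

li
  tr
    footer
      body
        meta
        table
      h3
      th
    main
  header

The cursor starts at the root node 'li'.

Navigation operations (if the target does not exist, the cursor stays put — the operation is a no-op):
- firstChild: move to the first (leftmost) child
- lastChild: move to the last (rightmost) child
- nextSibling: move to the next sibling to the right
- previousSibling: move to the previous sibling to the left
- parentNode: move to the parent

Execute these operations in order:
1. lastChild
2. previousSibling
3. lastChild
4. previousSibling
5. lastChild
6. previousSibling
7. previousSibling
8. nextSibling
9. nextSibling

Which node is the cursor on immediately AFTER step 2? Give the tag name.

Answer: tr

Derivation:
After 1 (lastChild): header
After 2 (previousSibling): tr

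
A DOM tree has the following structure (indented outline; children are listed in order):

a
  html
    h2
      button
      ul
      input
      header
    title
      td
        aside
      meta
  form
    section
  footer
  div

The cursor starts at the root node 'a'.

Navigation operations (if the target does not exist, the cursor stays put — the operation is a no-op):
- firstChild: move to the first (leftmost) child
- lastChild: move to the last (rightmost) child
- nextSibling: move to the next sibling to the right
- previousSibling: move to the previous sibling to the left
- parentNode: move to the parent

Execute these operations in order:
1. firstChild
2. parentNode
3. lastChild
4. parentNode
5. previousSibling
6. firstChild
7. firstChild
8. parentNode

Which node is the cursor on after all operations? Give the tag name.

Answer: html

Derivation:
After 1 (firstChild): html
After 2 (parentNode): a
After 3 (lastChild): div
After 4 (parentNode): a
After 5 (previousSibling): a (no-op, stayed)
After 6 (firstChild): html
After 7 (firstChild): h2
After 8 (parentNode): html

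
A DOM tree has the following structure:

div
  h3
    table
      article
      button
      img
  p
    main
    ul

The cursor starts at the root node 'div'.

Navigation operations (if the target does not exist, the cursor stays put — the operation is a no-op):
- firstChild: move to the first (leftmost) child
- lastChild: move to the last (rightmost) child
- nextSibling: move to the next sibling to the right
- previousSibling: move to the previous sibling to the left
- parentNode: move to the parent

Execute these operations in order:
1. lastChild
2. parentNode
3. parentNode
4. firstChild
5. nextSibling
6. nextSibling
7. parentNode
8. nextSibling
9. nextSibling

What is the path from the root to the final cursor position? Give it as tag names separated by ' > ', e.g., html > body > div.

Answer: div

Derivation:
After 1 (lastChild): p
After 2 (parentNode): div
After 3 (parentNode): div (no-op, stayed)
After 4 (firstChild): h3
After 5 (nextSibling): p
After 6 (nextSibling): p (no-op, stayed)
After 7 (parentNode): div
After 8 (nextSibling): div (no-op, stayed)
After 9 (nextSibling): div (no-op, stayed)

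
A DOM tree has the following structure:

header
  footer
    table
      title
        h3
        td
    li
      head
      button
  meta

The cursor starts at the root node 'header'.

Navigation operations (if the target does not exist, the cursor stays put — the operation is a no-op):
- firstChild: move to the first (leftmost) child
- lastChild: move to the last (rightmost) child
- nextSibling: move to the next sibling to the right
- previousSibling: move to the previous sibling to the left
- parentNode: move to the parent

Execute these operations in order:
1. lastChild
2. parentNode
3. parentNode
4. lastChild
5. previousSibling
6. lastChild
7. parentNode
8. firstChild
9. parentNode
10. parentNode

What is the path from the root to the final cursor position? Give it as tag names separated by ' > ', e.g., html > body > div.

After 1 (lastChild): meta
After 2 (parentNode): header
After 3 (parentNode): header (no-op, stayed)
After 4 (lastChild): meta
After 5 (previousSibling): footer
After 6 (lastChild): li
After 7 (parentNode): footer
After 8 (firstChild): table
After 9 (parentNode): footer
After 10 (parentNode): header

Answer: header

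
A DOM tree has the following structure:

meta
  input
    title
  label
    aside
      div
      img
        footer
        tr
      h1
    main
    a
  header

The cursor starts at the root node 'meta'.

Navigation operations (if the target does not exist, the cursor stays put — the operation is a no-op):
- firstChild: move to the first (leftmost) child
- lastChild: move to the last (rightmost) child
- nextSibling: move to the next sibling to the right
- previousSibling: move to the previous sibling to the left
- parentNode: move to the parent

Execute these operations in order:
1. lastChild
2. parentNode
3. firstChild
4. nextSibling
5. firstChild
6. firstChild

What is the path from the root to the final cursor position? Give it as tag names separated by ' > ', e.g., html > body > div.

Answer: meta > label > aside > div

Derivation:
After 1 (lastChild): header
After 2 (parentNode): meta
After 3 (firstChild): input
After 4 (nextSibling): label
After 5 (firstChild): aside
After 6 (firstChild): div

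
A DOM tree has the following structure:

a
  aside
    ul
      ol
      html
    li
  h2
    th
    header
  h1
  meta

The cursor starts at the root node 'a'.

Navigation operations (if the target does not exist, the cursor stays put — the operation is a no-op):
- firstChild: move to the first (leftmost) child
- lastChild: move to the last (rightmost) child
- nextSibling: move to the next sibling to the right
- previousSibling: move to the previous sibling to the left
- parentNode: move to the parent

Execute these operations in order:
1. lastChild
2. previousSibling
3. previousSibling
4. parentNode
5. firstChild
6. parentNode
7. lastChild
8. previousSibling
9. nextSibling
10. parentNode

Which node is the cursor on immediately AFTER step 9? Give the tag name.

Answer: meta

Derivation:
After 1 (lastChild): meta
After 2 (previousSibling): h1
After 3 (previousSibling): h2
After 4 (parentNode): a
After 5 (firstChild): aside
After 6 (parentNode): a
After 7 (lastChild): meta
After 8 (previousSibling): h1
After 9 (nextSibling): meta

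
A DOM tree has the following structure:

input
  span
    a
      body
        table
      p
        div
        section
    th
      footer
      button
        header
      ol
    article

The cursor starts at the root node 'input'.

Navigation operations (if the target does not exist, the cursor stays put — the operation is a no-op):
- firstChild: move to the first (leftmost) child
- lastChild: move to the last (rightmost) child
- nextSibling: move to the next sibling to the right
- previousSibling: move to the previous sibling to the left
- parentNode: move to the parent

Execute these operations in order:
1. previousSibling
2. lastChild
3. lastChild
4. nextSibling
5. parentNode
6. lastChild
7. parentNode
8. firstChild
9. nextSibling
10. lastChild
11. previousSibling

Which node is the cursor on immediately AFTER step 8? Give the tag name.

After 1 (previousSibling): input (no-op, stayed)
After 2 (lastChild): span
After 3 (lastChild): article
After 4 (nextSibling): article (no-op, stayed)
After 5 (parentNode): span
After 6 (lastChild): article
After 7 (parentNode): span
After 8 (firstChild): a

Answer: a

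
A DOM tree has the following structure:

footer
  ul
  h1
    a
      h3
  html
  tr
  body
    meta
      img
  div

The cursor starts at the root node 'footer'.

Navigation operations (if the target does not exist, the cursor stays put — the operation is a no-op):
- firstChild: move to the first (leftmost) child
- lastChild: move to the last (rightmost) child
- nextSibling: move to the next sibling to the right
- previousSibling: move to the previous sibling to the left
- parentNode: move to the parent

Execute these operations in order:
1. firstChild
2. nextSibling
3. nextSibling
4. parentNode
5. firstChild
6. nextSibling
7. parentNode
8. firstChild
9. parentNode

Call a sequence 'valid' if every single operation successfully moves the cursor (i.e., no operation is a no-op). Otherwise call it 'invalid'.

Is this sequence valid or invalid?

After 1 (firstChild): ul
After 2 (nextSibling): h1
After 3 (nextSibling): html
After 4 (parentNode): footer
After 5 (firstChild): ul
After 6 (nextSibling): h1
After 7 (parentNode): footer
After 8 (firstChild): ul
After 9 (parentNode): footer

Answer: valid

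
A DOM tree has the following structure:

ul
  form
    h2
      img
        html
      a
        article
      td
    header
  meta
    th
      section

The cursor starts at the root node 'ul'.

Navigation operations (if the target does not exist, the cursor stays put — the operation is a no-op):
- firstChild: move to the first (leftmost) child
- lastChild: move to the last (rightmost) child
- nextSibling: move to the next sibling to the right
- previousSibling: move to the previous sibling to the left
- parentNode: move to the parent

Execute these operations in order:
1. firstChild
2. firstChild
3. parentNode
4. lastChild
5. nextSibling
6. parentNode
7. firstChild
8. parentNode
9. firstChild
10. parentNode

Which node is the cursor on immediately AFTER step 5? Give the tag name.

After 1 (firstChild): form
After 2 (firstChild): h2
After 3 (parentNode): form
After 4 (lastChild): header
After 5 (nextSibling): header (no-op, stayed)

Answer: header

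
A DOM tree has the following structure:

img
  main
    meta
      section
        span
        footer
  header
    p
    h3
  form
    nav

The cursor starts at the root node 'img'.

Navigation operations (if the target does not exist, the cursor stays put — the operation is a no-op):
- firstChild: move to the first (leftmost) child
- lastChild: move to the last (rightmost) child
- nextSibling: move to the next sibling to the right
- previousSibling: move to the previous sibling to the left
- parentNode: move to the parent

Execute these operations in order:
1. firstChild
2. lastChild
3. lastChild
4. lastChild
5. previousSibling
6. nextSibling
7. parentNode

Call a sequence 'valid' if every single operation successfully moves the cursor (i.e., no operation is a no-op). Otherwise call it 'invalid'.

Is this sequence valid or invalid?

After 1 (firstChild): main
After 2 (lastChild): meta
After 3 (lastChild): section
After 4 (lastChild): footer
After 5 (previousSibling): span
After 6 (nextSibling): footer
After 7 (parentNode): section

Answer: valid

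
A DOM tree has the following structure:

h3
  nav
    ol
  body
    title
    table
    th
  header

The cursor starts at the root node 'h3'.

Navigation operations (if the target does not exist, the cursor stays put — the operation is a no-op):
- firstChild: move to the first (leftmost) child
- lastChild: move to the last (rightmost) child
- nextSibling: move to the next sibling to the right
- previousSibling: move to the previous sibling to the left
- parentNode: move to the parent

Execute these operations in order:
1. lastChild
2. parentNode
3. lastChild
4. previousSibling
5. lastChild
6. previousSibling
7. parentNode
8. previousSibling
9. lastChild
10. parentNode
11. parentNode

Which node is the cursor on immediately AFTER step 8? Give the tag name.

Answer: nav

Derivation:
After 1 (lastChild): header
After 2 (parentNode): h3
After 3 (lastChild): header
After 4 (previousSibling): body
After 5 (lastChild): th
After 6 (previousSibling): table
After 7 (parentNode): body
After 8 (previousSibling): nav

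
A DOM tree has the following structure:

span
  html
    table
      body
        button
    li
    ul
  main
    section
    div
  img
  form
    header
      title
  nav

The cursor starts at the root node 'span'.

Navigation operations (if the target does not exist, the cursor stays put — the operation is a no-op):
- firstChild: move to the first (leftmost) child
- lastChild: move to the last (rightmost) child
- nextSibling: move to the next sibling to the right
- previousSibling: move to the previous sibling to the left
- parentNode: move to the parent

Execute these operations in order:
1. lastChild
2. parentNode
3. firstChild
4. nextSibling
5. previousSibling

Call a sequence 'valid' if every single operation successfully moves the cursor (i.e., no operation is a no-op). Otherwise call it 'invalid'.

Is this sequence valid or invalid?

Answer: valid

Derivation:
After 1 (lastChild): nav
After 2 (parentNode): span
After 3 (firstChild): html
After 4 (nextSibling): main
After 5 (previousSibling): html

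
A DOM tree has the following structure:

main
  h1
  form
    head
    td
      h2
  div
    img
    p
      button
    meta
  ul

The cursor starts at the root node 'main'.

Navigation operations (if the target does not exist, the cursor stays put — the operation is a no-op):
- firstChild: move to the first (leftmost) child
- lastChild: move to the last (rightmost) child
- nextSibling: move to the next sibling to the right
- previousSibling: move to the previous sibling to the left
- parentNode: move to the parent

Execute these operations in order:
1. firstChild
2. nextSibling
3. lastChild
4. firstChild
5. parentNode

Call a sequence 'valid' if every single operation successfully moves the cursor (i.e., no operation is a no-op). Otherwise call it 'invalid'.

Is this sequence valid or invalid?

After 1 (firstChild): h1
After 2 (nextSibling): form
After 3 (lastChild): td
After 4 (firstChild): h2
After 5 (parentNode): td

Answer: valid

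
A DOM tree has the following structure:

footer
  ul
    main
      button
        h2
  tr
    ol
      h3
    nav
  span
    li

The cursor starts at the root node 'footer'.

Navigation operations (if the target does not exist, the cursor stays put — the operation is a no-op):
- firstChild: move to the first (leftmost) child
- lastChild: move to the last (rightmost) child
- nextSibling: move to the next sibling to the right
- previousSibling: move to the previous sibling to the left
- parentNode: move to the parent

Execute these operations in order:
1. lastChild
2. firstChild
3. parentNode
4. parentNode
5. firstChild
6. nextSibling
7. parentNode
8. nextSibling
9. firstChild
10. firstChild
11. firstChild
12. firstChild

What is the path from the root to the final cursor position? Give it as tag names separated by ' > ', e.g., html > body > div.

After 1 (lastChild): span
After 2 (firstChild): li
After 3 (parentNode): span
After 4 (parentNode): footer
After 5 (firstChild): ul
After 6 (nextSibling): tr
After 7 (parentNode): footer
After 8 (nextSibling): footer (no-op, stayed)
After 9 (firstChild): ul
After 10 (firstChild): main
After 11 (firstChild): button
After 12 (firstChild): h2

Answer: footer > ul > main > button > h2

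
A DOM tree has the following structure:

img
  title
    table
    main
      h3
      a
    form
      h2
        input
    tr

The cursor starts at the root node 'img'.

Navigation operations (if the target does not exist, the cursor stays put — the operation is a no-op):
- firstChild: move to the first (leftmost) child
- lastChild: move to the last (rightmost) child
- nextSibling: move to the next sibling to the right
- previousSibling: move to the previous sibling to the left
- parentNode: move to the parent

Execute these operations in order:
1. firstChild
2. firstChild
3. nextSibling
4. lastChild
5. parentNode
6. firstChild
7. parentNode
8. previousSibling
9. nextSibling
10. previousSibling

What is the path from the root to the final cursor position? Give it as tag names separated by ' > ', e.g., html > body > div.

Answer: img > title > table

Derivation:
After 1 (firstChild): title
After 2 (firstChild): table
After 3 (nextSibling): main
After 4 (lastChild): a
After 5 (parentNode): main
After 6 (firstChild): h3
After 7 (parentNode): main
After 8 (previousSibling): table
After 9 (nextSibling): main
After 10 (previousSibling): table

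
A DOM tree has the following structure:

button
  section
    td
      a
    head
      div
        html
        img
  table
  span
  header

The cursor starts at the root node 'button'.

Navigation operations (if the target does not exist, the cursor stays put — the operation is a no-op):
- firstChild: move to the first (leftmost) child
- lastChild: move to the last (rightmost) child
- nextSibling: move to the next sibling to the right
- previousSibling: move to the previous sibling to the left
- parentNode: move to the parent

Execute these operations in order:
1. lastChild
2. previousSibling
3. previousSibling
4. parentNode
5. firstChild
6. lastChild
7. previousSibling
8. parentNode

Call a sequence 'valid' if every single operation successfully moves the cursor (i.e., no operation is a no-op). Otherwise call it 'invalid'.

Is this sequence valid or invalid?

Answer: valid

Derivation:
After 1 (lastChild): header
After 2 (previousSibling): span
After 3 (previousSibling): table
After 4 (parentNode): button
After 5 (firstChild): section
After 6 (lastChild): head
After 7 (previousSibling): td
After 8 (parentNode): section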